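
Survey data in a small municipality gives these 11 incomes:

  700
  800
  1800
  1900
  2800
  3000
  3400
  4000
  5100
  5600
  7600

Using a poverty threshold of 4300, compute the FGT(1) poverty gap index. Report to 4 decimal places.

Below the line: 700, 800, 1800, 1900, 2800, 3000, 3400, 4000 (q = 8 of N = 11).
Shortfall ratios: (4300−700)/4300 = 0.8372; (4300−800)/4300 = 0.8140; (4300−1800)/4300 = 0.5814; (4300−1900)/4300 = 0.5581; (4300−2800)/4300 = 0.3488; (4300−3000)/4300 = 0.3023; (4300−3400)/4300 = 0.2093; (4300−4000)/4300 = 0.0698.
Sum of shortfalls = 3.720930; P₁ averages over all N: 3.720930 / 11 = 0.3383.

0.3383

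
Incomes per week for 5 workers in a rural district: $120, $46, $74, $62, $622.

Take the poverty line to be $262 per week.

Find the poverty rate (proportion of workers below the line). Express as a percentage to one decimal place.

80.0%

4 of the 5 workers have income below $262.
H = 4/5 = 80.0%.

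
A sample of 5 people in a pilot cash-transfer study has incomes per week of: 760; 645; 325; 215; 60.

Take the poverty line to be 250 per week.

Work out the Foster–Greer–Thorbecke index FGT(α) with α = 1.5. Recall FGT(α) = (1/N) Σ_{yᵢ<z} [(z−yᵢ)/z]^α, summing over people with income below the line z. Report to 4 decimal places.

0.1430

Poor units: 60, 215 (q = 2 of N = 5).
Gap ratios (z−y)/z: (250−60)/250 = 0.7600; (250−215)/250 = 0.1400.
Raised to α = 1.5: 0.66255; 0.05238.
Sum = 0.714936; FGT(1.5) = 0.714936 / 5 = 0.1430.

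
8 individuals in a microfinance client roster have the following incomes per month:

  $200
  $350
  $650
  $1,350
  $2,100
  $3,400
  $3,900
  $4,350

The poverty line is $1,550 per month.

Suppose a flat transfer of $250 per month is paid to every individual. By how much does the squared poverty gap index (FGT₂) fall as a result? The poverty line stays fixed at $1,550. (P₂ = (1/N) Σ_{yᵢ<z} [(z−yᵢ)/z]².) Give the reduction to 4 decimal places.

Before: below the line — $200, $350, $650, $1,350; squared poverty gap index (FGT₂) = 0.213970.
After the $250 transfer: below the line — $450, $600, $900; squared poverty gap index (FGT₂) = 0.131894.
Reduction = 0.213970 − 0.131894 = 0.0821.

0.0821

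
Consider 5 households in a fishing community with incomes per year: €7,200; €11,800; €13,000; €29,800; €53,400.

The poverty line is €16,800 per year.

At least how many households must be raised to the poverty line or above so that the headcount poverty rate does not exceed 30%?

Currently q = 3 of N = 5 are below the line (H = 0.600).
A headcount ratio of at most 30% allows at most ⌊0.30 × 5⌋ = 1 poor households.
So at least 3 − 1 = 2 must be lifted.

2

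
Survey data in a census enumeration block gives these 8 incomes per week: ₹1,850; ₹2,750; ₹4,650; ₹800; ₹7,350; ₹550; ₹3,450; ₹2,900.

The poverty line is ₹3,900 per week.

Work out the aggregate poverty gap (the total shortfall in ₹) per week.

₹11,100

Incomes under z: ₹550, ₹800, ₹1,850, ₹2,750, ₹2,900, ₹3,450 (q = 6 of N = 8).
Individual gaps: 3900−550 = 3350; 3900−800 = 3100; 3900−1850 = 2050; 3900−2750 = 1150; 3900−2900 = 1000; 3900−3450 = 450.
Aggregate gap = ₹11,100.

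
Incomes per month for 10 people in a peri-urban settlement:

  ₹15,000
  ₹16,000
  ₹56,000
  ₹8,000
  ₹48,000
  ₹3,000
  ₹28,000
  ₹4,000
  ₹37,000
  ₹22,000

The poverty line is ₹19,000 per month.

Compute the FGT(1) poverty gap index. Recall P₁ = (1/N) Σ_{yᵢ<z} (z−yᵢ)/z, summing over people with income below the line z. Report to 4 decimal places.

Poor units: ₹3,000, ₹4,000, ₹8,000, ₹15,000, ₹16,000 (q = 5 of N = 10).
Normalized shortfalls: (19000−3000)/19000 = 0.8421; (19000−4000)/19000 = 0.7895; (19000−8000)/19000 = 0.5789; (19000−15000)/19000 = 0.2105; (19000−16000)/19000 = 0.1579.
Sum of shortfalls = 2.578947; P₁ averages over all N: 2.578947 / 10 = 0.2579.

0.2579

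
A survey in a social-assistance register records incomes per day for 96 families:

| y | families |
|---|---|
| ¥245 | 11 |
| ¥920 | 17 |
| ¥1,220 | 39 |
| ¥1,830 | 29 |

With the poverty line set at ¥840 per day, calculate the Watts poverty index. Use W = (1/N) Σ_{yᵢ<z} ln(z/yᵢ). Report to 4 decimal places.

0.1412

Poor units: 11×¥245 (q = 11 of N = 96).
Log gaps: ln(840/245) = 1.2321 (×11).
W = 13.553580 / 96 = 0.1412.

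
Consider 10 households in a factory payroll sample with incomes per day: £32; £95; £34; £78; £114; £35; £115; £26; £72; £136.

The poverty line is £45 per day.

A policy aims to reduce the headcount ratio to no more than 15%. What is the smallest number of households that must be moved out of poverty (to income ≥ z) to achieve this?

Currently q = 4 of N = 10 are below the line (H = 0.400).
A headcount ratio of at most 15% allows at most ⌊0.15 × 10⌋ = 1 poor households.
So at least 4 − 1 = 3 must be lifted.

3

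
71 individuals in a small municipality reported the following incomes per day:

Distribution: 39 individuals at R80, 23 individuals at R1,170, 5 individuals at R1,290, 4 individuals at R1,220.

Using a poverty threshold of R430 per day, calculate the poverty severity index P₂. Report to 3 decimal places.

0.364

Below z: 39×R80 (q = 39 of N = 71).
Relative gaps: (430−80)/430 = 0.8140 (×39).
Squared: 0.6625 (×39).
Sum = 25.838291; P₂ = 25.838291 / 71 = 0.364.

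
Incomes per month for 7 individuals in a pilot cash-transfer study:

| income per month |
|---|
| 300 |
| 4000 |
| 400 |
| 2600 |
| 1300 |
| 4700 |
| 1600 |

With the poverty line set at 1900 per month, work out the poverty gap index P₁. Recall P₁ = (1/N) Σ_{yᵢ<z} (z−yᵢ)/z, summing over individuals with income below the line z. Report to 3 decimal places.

Incomes under z: 300, 400, 1300, 1600 (q = 4 of N = 7).
Relative gaps: (1900−300)/1900 = 0.8421; (1900−400)/1900 = 0.7895; (1900−1300)/1900 = 0.3158; (1900−1600)/1900 = 0.1579.
Σ = 2.105263. Dividing by the full population N = 7 gives P₁ = 0.301.

0.301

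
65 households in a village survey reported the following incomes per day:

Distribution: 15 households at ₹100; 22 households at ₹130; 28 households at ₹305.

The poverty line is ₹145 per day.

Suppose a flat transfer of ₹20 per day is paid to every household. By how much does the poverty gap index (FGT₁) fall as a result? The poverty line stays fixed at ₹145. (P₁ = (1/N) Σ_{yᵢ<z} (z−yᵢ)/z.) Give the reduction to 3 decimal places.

0.067

Before: below the line — 15×₹100, 22×₹130; poverty gap index (FGT₁) = 0.10663.
After the ₹20 transfer: below the line — 15×₹120; poverty gap index (FGT₁) = 0.03979.
Reduction = 0.10663 − 0.03979 = 0.067.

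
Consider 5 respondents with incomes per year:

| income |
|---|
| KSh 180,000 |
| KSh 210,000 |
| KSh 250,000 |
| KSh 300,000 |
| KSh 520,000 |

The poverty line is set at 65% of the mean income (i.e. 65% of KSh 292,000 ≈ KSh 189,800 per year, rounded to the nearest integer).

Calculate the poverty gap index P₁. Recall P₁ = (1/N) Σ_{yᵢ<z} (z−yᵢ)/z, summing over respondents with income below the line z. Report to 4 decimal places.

0.0103

Below z: KSh 180,000 (q = 1 of N = 5).
Normalized shortfalls: (189800−180000)/189800 = 0.0516.
Sum of shortfalls = 0.051633; P₁ averages over all N: 0.051633 / 5 = 0.0103.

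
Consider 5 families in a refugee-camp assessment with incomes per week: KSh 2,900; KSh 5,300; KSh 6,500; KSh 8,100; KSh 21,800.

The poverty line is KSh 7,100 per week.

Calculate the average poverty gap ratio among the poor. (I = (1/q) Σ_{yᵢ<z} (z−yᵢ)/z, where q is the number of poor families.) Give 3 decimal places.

Incomes under z: KSh 2,900, KSh 5,300, KSh 6,500 (q = 3 of N = 5).
Relative gaps: 0.5915, 0.2535, 0.0845; sum = 0.929577.
I averages over the q = 3 poor units only: 0.929577 / 3 = 0.310.

0.310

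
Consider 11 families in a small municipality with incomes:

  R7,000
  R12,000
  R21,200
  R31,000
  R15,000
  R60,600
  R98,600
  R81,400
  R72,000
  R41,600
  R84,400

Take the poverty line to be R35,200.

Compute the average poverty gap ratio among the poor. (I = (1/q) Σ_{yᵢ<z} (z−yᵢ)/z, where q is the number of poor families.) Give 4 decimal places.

0.5102

Poor units: R7,000, R12,000, R15,000, R21,200, R31,000 (q = 5 of N = 11).
Shortfall ratios (z−y)/z: 0.8011, 0.6591, 0.5739, 0.3977, 0.1193; sum = 2.551136.
The income-gap ratio divides by q (the poor only): 2.551136 / 5 = 0.5102.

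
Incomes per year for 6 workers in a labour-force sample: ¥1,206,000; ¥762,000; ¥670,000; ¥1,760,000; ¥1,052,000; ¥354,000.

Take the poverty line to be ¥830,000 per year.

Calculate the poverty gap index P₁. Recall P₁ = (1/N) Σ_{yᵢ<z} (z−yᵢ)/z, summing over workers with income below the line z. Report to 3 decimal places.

0.141

Below z: ¥354,000, ¥670,000, ¥762,000 (q = 3 of N = 6).
Gap ratios (z−y)/z: (830000−354000)/830000 = 0.5735; (830000−670000)/830000 = 0.1928; (830000−762000)/830000 = 0.0819.
Σ = 0.848193. Dividing by the full population N = 6 gives P₁ = 0.141.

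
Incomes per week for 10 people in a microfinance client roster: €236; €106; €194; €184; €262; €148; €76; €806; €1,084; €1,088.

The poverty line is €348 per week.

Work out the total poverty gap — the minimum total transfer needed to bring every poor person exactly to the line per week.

Incomes under z: €76, €106, €148, €184, €194, €236, €262 (q = 7 of N = 10).
Individual gaps: 348−76 = 272; 348−106 = 242; 348−148 = 200; 348−184 = 164; 348−194 = 154; 348−236 = 112; 348−262 = 86.
Aggregate gap = €1,230.

€1,230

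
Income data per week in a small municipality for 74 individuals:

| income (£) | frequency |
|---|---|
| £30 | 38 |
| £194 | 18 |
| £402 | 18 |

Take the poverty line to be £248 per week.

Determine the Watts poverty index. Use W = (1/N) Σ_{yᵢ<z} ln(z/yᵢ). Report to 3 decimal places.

1.144

Below z: 38×£30, 18×£194 (q = 56 of N = 74).
ln(z/y) terms: ln(248/30) = 2.1122 (×38); ln(248/194) = 0.2456 (×18).
W = 84.685062 / 74 = 1.144.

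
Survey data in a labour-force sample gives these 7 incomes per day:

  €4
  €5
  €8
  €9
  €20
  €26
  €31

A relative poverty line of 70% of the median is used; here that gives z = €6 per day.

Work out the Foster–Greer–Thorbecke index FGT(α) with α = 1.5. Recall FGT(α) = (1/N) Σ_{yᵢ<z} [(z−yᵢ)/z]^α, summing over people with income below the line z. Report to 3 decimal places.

Poor units: €4, €5 (q = 2 of N = 7).
Normalized shortfalls: (6−4)/6 = 0.3333; (6−5)/6 = 0.1667.
Raised to α = 1.5: 0.19245; 0.06804.
Sum = 0.260491; FGT(1.5) = 0.260491 / 7 = 0.037.

0.037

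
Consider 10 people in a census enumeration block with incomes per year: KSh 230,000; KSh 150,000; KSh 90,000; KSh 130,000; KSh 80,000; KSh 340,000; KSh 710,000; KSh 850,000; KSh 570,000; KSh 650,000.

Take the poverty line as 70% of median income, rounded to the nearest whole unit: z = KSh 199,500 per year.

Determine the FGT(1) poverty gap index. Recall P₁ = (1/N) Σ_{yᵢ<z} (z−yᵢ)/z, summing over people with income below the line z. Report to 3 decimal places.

Incomes under z: KSh 80,000, KSh 90,000, KSh 130,000, KSh 150,000 (q = 4 of N = 10).
Gap ratios (z−y)/z: (199500−80000)/199500 = 0.5990; (199500−90000)/199500 = 0.5489; (199500−130000)/199500 = 0.3484; (199500−150000)/199500 = 0.2481.
Σ = 1.744361. Dividing by the full population N = 10 gives P₁ = 0.174.

0.174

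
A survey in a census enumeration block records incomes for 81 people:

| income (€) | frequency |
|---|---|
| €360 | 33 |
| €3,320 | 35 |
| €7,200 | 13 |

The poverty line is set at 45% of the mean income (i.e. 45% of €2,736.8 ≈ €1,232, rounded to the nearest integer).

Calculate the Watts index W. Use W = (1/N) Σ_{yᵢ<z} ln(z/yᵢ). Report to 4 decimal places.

0.5012

Poor units: 33×€360 (q = 33 of N = 81).
Log shortfalls: ln(1232/360) = 1.2303 (×33).
W = 40.599574 / 81 = 0.5012.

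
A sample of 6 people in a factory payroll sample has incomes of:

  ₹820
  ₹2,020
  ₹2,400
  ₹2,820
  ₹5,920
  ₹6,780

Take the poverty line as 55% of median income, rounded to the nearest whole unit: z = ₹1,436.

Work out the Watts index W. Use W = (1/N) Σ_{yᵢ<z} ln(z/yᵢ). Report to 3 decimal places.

Incomes under z: ₹820 (q = 1 of N = 6).
Log shortfalls: ln(1436/820) = 0.5603.
W = 0.560312 / 6 = 0.093.

0.093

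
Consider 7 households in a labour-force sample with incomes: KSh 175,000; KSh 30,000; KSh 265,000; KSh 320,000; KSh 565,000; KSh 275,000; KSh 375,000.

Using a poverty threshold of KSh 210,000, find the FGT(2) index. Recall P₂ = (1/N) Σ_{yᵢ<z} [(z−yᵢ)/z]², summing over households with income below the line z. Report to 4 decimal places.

0.1089

Poor units: KSh 30,000, KSh 175,000 (q = 2 of N = 7).
Normalized shortfalls: (210000−30000)/210000 = 0.8571; (210000−175000)/210000 = 0.1667.
Squared: 0.7347; 0.0278.
Sum = 0.762472; P₂ = 0.762472 / 7 = 0.1089.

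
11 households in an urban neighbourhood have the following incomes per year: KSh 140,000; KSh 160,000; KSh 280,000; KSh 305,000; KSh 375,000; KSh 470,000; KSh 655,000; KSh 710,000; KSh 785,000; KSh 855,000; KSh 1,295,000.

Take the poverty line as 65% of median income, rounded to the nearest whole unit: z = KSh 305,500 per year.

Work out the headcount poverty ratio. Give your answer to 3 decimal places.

0.364

4 of the 11 households have income below KSh 305,500.
H = 4/11 = 0.364.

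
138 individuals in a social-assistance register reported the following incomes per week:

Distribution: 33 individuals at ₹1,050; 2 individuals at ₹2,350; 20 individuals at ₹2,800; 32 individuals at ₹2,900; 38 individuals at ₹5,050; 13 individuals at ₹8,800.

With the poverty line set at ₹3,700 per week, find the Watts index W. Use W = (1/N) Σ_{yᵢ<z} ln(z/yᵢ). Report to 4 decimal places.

0.4047

Incomes under z: 33×₹1,050, 2×₹2,350, 20×₹2,800, 32×₹2,900 (q = 87 of N = 138).
Log shortfalls: ln(3700/1050) = 1.2595 (×33); ln(3700/2350) = 0.4539 (×2); ln(3700/2800) = 0.2787 (×20); ln(3700/2900) = 0.2436 (×32).
W = 55.842917 / 138 = 0.4047.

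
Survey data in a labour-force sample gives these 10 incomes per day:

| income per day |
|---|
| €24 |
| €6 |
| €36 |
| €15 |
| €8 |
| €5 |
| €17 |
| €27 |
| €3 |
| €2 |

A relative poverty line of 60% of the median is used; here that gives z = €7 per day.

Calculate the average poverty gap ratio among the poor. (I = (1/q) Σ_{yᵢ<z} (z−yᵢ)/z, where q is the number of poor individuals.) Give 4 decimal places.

Incomes under z: €2, €3, €5, €6 (q = 4 of N = 10).
Relative gaps: 0.7143, 0.5714, 0.2857, 0.1429; sum = 1.714286.
The income-gap ratio divides by q (the poor only): 1.714286 / 4 = 0.4286.

0.4286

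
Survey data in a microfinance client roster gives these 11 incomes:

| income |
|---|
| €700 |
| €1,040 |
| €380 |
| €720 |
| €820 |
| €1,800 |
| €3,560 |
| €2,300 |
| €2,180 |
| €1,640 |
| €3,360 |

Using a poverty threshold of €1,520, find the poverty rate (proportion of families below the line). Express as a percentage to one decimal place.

45.5%

5 of the 11 families have income below €1,520.
H = 5/11 = 45.5%.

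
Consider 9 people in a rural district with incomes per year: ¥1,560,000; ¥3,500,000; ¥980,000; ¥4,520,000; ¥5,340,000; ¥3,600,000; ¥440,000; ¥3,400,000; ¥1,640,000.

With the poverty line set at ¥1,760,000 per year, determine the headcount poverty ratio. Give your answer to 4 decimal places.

0.4444

4 of the 9 people have income below ¥1,760,000.
H = 4/9 = 0.4444.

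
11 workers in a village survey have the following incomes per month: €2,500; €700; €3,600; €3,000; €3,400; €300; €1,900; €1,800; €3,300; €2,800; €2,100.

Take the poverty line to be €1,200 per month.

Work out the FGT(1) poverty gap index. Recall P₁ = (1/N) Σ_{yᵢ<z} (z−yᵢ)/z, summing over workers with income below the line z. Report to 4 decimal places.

Below z: €300, €700 (q = 2 of N = 11).
Relative gaps: (1200−300)/1200 = 0.7500; (1200−700)/1200 = 0.4167.
Sum of shortfalls = 1.166667; P₁ averages over all N: 1.166667 / 11 = 0.1061.

0.1061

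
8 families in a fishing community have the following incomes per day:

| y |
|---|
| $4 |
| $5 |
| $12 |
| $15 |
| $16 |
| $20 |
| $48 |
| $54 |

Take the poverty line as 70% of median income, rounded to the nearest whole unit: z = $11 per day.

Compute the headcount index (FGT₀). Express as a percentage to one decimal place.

2 of the 8 families have income below $11.
H = 2/8 = 25.0%.

25.0%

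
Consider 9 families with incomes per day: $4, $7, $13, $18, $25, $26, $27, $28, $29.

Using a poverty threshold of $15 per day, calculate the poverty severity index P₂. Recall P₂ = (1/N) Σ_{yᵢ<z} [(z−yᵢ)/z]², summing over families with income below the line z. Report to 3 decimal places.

Incomes under z: $4, $7, $13 (q = 3 of N = 9).
Normalized shortfalls: (15−4)/15 = 0.7333; (15−7)/15 = 0.5333; (15−13)/15 = 0.1333.
Squared: 0.5378; 0.2844; 0.0178.
Sum = 0.840000; P₂ = 0.840000 / 9 = 0.093.

0.093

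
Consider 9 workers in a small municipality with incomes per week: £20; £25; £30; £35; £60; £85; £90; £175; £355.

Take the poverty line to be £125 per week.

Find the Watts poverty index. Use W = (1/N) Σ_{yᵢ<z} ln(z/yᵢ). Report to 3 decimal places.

Below the line: £20, £25, £30, £35, £60, £85, £90 (q = 7 of N = 9).
ln(z/y) terms: ln(125/20) = 1.8326; ln(125/25) = 1.6094; ln(125/30) = 1.4271; ln(125/35) = 1.2730; ln(125/60) = 0.7340; ln(125/85) = 0.3857; ln(125/90) = 0.3285.
W = 7.590237 / 9 = 0.843.

0.843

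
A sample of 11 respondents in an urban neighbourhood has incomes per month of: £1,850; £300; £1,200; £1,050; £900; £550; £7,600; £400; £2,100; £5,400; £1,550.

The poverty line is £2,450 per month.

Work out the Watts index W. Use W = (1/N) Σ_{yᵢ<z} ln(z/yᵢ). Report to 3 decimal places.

0.806

Incomes under z: £300, £400, £550, £900, £1,050, £1,200, £1,550, £1,850, £2,100 (q = 9 of N = 11).
ln(z/y) terms: ln(2450/300) = 2.1001; ln(2450/400) = 1.8124; ln(2450/550) = 1.4939; ln(2450/900) = 1.0014; ln(2450/1050) = 0.8473; ln(2450/1200) = 0.7138; ln(2450/1550) = 0.4578; ln(2450/1850) = 0.2809; ln(2450/2100) = 0.1542.
W = 8.861764 / 11 = 0.806.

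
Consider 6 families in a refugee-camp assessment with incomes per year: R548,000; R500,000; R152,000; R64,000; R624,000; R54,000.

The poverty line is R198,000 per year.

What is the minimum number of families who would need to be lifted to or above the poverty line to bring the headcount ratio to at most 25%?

3 of the 6 families are poor, so H = 3/6 = 0.500.
A headcount ratio of at most 25% allows at most ⌊0.25 × 6⌋ = 1 poor families.
So at least 3 − 1 = 2 must be lifted.

2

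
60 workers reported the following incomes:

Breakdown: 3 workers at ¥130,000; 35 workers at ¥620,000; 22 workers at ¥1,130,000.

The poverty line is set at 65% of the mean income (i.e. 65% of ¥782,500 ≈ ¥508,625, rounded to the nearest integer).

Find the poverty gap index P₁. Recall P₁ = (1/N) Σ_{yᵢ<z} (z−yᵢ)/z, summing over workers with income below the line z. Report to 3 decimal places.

Below z: 3×¥130,000 (q = 3 of N = 60).
Shortfall ratios: (508625−130000)/508625 = 0.7444 (×3).
Sum of shortfalls = 2.233227; P₁ averages over all N: 2.233227 / 60 = 0.037.

0.037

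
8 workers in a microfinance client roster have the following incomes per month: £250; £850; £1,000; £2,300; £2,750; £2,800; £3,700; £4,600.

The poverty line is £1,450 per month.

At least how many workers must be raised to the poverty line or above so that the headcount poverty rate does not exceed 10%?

3

Currently q = 3 of N = 8 are below the line (H = 0.375).
A headcount ratio of at most 10% allows at most ⌊0.10 × 8⌋ = 0 poor workers.
So at least 3 − 0 = 3 must be lifted.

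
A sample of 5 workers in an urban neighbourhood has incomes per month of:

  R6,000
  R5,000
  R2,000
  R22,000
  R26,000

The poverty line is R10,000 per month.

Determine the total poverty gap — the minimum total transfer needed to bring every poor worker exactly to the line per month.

R17,000

Incomes under z: R2,000, R5,000, R6,000 (q = 3 of N = 5).
Individual gaps: 10000−2000 = 8000; 10000−5000 = 5000; 10000−6000 = 4000.
Aggregate gap = R17,000.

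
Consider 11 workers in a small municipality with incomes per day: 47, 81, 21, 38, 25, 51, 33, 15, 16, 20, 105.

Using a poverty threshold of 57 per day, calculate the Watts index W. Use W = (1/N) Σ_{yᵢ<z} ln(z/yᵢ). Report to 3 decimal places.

Poor units: 15, 16, 20, 21, 25, 33, 38, 47, 51 (q = 9 of N = 11).
Log gaps: ln(57/15) = 1.3350; ln(57/16) = 1.2705; ln(57/20) = 1.0473; ln(57/21) = 0.9985; ln(57/25) = 0.8242; ln(57/33) = 0.5465; ln(57/38) = 0.4055; ln(57/47) = 0.1929; ln(57/51) = 0.1112.
W = 6.731625 / 11 = 0.612.

0.612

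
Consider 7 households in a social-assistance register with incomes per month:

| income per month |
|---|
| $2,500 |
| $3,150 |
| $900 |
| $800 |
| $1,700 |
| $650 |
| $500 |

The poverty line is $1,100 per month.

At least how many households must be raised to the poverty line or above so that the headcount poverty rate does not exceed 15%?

4 of the 7 households are poor, so H = 4/7 = 0.571.
A headcount ratio of at most 15% allows at most ⌊0.15 × 7⌋ = 1 poor households.
So at least 4 − 1 = 3 must be lifted.

3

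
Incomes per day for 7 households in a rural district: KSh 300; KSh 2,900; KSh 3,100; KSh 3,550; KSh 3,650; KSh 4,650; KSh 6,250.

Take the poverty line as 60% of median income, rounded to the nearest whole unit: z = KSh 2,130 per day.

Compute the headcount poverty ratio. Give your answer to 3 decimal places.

0.143

1 of the 7 households have income below KSh 2,130.
H = 1/7 = 0.143.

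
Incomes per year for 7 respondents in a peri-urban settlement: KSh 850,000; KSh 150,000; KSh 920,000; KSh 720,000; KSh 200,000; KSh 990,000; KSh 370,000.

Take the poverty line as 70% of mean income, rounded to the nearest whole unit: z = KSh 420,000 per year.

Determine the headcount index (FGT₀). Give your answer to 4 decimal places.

0.4286

3 of the 7 respondents have income below KSh 420,000.
H = 3/7 = 0.4286.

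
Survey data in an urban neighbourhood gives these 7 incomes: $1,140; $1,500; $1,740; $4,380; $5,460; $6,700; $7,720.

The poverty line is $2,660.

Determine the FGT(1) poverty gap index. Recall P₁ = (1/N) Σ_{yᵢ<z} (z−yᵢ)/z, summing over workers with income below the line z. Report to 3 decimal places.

0.193

Poor units: $1,140, $1,500, $1,740 (q = 3 of N = 7).
Shortfall ratios: (2660−1140)/2660 = 0.5714; (2660−1500)/2660 = 0.4361; (2660−1740)/2660 = 0.3459.
Σ = 1.353383. Dividing by the full population N = 7 gives P₁ = 0.193.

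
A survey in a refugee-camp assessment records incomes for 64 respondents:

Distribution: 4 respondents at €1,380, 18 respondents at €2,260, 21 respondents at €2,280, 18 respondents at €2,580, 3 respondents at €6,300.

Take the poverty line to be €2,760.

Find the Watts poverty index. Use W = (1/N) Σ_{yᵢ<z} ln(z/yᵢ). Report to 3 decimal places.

Below the line: 4×€1,380, 18×€2,260, 21×€2,280, 18×€2,580 (q = 61 of N = 64).
Log shortfalls: ln(2760/1380) = 0.6931 (×4); ln(2760/2260) = 0.1999 (×18); ln(2760/2280) = 0.1911 (×21); ln(2760/2580) = 0.0674 (×18).
W = 11.596277 / 64 = 0.181.

0.181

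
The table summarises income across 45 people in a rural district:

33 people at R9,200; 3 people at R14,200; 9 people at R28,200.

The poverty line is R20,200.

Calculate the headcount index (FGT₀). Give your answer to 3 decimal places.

36 of the 45 people have income below R20,200.
H = 36/45 = 0.800.

0.800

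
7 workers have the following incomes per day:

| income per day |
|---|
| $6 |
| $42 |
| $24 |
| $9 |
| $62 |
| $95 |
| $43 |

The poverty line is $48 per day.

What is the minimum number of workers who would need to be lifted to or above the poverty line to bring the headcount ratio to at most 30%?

5 of the 7 workers are poor, so H = 5/7 = 0.714.
A headcount ratio of at most 30% allows at most ⌊0.30 × 7⌋ = 2 poor workers.
So at least 5 − 2 = 3 must be lifted.

3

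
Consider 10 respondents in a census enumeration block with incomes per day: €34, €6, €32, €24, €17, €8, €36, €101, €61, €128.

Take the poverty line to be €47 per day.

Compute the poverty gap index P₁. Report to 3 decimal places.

0.366

Incomes under z: €6, €8, €17, €24, €32, €34, €36 (q = 7 of N = 10).
Shortfall ratios: (47−6)/47 = 0.8723; (47−8)/47 = 0.8298; (47−17)/47 = 0.6383; (47−24)/47 = 0.4894; (47−32)/47 = 0.3191; (47−34)/47 = 0.2766; (47−36)/47 = 0.2340.
Σ = 3.659574. Dividing by the full population N = 10 gives P₁ = 0.366.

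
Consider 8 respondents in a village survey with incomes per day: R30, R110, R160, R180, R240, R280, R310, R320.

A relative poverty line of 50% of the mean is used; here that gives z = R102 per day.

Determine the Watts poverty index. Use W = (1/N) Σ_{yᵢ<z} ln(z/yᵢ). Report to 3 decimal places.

Incomes under z: R30 (q = 1 of N = 8).
Log shortfalls: ln(102/30) = 1.2238.
W = 1.223775 / 8 = 0.153.

0.153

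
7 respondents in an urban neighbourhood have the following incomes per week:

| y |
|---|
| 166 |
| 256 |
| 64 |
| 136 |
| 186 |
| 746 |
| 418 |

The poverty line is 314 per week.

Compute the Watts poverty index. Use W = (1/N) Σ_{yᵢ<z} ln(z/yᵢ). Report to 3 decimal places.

Poor units: 64, 136, 166, 186, 256 (q = 5 of N = 7).
ln(z/y) terms: ln(314/64) = 1.5905; ln(314/136) = 0.8367; ln(314/166) = 0.6374; ln(314/186) = 0.5236; ln(314/256) = 0.2042.
W = 3.792515 / 7 = 0.542.

0.542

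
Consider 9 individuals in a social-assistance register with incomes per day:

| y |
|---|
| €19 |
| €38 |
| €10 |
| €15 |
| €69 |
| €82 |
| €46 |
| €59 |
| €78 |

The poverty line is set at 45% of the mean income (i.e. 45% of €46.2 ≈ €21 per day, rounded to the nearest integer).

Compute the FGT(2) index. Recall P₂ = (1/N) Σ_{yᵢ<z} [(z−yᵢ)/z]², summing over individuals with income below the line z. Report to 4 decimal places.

0.0406

Poor units: €10, €15, €19 (q = 3 of N = 9).
Normalized shortfalls: (21−10)/21 = 0.5238; (21−15)/21 = 0.2857; (21−19)/21 = 0.0952.
Squared: 0.2744; 0.0816; 0.0091.
Sum = 0.365079; P₂ = 0.365079 / 9 = 0.0406.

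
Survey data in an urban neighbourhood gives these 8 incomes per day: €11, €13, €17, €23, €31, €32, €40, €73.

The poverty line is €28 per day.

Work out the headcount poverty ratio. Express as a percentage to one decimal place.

4 of the 8 individuals have income below €28.
H = 4/8 = 50.0%.

50.0%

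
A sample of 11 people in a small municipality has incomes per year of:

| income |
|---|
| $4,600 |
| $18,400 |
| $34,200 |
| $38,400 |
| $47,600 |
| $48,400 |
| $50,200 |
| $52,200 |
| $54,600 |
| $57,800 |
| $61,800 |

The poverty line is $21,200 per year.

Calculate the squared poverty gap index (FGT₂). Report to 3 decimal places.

0.057

Below the line: $4,600, $18,400 (q = 2 of N = 11).
Gap ratios (z−y)/z: (21200−4600)/21200 = 0.7830; (21200−18400)/21200 = 0.1321.
Squared: 0.6131; 0.0174.
Sum = 0.630562; P₂ = 0.630562 / 11 = 0.057.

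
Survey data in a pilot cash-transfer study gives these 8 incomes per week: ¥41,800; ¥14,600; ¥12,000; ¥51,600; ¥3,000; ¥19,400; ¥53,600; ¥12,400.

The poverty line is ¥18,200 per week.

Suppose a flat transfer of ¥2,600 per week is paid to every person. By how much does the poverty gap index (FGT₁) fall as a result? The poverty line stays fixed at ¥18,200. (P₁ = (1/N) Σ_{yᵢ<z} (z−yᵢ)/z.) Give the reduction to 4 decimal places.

0.0714

Before: below the line — ¥3,000, ¥12,000, ¥12,400, ¥14,600; poverty gap index (FGT₁) = 0.211538.
After the ¥2,600 transfer: below the line — ¥5,600, ¥14,600, ¥15,000, ¥17,200; poverty gap index (FGT₁) = 0.140110.
Reduction = 0.211538 − 0.140110 = 0.0714.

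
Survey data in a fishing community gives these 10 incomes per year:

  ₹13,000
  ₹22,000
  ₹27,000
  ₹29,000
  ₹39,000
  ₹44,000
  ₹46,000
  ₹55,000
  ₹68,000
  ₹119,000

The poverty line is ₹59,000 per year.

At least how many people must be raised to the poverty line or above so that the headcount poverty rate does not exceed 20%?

8 of the 10 people are poor, so H = 8/10 = 0.800.
A headcount ratio of at most 20% allows at most ⌊0.20 × 10⌋ = 2 poor people.
So at least 8 − 2 = 6 must be lifted.

6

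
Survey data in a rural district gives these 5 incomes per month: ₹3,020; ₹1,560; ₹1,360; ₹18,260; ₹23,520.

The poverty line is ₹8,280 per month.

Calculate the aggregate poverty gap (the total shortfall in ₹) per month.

Poor units: ₹1,360, ₹1,560, ₹3,020 (q = 3 of N = 5).
Individual gaps: 8280−1360 = 6920; 8280−1560 = 6720; 8280−3020 = 5260.
Aggregate gap = ₹18,900.

₹18,900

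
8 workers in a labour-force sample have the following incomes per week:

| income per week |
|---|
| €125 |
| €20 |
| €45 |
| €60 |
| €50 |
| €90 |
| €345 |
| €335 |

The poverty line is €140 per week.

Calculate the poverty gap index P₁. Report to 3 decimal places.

0.402

Below z: €20, €45, €50, €60, €90, €125 (q = 6 of N = 8).
Shortfall ratios: (140−20)/140 = 0.8571; (140−45)/140 = 0.6786; (140−50)/140 = 0.6429; (140−60)/140 = 0.5714; (140−90)/140 = 0.3571; (140−125)/140 = 0.1071.
Σ = 3.214286. Dividing by the full population N = 8 gives P₁ = 0.402.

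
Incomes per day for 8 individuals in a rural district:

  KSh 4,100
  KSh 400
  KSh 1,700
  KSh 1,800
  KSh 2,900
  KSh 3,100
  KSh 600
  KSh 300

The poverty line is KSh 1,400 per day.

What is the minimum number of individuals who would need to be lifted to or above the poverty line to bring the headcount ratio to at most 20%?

3 of the 8 individuals are poor, so H = 3/8 = 0.375.
A headcount ratio of at most 20% allows at most ⌊0.20 × 8⌋ = 1 poor individuals.
So at least 3 − 1 = 2 must be lifted.

2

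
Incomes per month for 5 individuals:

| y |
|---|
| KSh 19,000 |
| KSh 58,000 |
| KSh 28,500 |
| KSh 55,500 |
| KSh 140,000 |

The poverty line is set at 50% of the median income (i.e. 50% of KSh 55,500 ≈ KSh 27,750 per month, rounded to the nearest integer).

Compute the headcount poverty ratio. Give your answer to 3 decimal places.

0.200

1 of the 5 individuals have income below KSh 27,750.
H = 1/5 = 0.200.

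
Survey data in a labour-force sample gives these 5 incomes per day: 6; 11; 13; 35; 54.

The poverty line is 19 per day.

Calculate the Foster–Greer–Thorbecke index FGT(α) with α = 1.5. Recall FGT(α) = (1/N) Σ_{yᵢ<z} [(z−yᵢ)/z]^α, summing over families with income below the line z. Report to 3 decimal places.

Below the line: 6, 11, 13 (q = 3 of N = 5).
Normalized shortfalls: (19−6)/19 = 0.6842; (19−11)/19 = 0.4211; (19−13)/19 = 0.3158.
Raised to α = 1.5: 0.56596; 0.27322; 0.17746.
Sum = 1.016632; FGT(1.5) = 1.016632 / 5 = 0.203.

0.203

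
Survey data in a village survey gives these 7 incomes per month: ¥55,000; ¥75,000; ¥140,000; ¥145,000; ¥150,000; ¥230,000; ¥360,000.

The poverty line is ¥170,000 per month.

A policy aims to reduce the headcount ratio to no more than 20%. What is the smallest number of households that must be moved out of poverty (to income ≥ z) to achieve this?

5 of the 7 households are poor, so H = 5/7 = 0.714.
A headcount ratio of at most 20% allows at most ⌊0.20 × 7⌋ = 1 poor households.
So at least 5 − 1 = 4 must be lifted.

4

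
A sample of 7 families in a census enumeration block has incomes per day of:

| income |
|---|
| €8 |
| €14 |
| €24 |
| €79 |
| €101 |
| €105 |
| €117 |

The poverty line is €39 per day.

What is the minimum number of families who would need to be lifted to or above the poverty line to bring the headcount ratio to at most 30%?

Currently q = 3 of N = 7 are below the line (H = 0.429).
A headcount ratio of at most 30% allows at most ⌊0.30 × 7⌋ = 2 poor families.
So at least 3 − 2 = 1 must be lifted.

1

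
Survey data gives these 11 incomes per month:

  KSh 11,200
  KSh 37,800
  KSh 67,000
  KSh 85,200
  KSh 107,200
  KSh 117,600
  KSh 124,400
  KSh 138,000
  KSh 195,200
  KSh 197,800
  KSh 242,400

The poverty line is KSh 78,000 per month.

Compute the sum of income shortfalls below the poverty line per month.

KSh 118,000

Poor units: KSh 11,200, KSh 37,800, KSh 67,000 (q = 3 of N = 11).
Individual gaps: 78000−11200 = 66800; 78000−37800 = 40200; 78000−67000 = 11000.
Aggregate gap = KSh 118,000.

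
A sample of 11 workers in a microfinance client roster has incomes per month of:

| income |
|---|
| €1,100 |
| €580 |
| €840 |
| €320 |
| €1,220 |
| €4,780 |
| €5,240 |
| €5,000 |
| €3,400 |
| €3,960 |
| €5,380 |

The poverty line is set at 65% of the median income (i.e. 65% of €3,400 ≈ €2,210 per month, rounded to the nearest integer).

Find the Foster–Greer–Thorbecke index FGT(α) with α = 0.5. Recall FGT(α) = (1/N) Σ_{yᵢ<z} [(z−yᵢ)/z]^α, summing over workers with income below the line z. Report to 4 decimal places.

Below the line: €320, €580, €840, €1,100, €1,220 (q = 5 of N = 11).
Relative gaps: (2210−320)/2210 = 0.8552; (2210−580)/2210 = 0.7376; (2210−840)/2210 = 0.6199; (2210−1100)/2210 = 0.5023; (2210−1220)/2210 = 0.4480.
Raised to α = 0.5: 0.92477; 0.85881; 0.78734; 0.70870; 0.66930.
Sum = 3.948932; FGT(0.5) = 3.948932 / 11 = 0.3590.

0.3590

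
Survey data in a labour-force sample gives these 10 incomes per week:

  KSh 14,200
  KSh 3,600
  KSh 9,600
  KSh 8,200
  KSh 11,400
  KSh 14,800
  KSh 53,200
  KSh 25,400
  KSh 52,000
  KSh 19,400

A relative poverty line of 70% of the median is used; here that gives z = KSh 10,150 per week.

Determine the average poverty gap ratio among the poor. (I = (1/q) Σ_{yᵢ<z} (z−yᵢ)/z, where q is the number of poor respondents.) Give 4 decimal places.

0.2972

Incomes under z: KSh 3,600, KSh 8,200, KSh 9,600 (q = 3 of N = 10).
Relative gaps: 0.6453, 0.1921, 0.0542; sum = 0.891626.
I averages over the q = 3 poor units only: 0.891626 / 3 = 0.2972.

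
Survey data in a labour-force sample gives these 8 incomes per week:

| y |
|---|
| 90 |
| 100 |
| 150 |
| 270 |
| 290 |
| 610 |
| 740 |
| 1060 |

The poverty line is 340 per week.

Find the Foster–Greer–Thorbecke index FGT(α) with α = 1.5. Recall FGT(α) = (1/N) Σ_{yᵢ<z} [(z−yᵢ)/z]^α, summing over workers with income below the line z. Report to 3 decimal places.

Below z: 90, 100, 150, 270, 290 (q = 5 of N = 8).
Shortfall ratios: (340−90)/340 = 0.7353; (340−100)/340 = 0.7059; (340−150)/340 = 0.5588; (340−270)/340 = 0.2059; (340−290)/340 = 0.1471.
Raised to α = 1.5: 0.63051; 0.59306; 0.41775; 0.09342; 0.05639.
Sum = 1.791127; FGT(1.5) = 1.791127 / 8 = 0.224.

0.224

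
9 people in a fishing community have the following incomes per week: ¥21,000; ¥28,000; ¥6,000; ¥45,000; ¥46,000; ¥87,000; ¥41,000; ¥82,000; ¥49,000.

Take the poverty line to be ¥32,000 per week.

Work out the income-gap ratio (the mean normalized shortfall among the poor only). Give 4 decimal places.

Below z: ¥6,000, ¥21,000, ¥28,000 (q = 3 of N = 9).
Relative gaps: 0.8125, 0.3438, 0.1250; sum = 1.281250.
The income-gap ratio divides by q (the poor only): 1.281250 / 3 = 0.4271.

0.4271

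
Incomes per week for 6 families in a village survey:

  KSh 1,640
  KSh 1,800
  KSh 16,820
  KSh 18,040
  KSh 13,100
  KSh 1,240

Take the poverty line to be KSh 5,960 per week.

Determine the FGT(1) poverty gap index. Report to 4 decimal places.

Below the line: KSh 1,240, KSh 1,640, KSh 1,800 (q = 3 of N = 6).
Normalized shortfalls: (5960−1240)/5960 = 0.7919; (5960−1640)/5960 = 0.7248; (5960−1800)/5960 = 0.6980.
Σ = 2.214765. Dividing by the full population N = 6 gives P₁ = 0.3691.

0.3691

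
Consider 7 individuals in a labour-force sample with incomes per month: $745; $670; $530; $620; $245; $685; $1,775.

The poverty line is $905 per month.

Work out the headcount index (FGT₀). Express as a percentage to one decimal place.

6 of the 7 individuals have income below $905.
H = 6/7 = 85.7%.

85.7%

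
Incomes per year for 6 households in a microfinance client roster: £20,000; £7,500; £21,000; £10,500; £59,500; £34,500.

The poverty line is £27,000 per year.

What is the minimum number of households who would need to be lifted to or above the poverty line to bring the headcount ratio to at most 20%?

4 of the 6 households are poor, so H = 4/6 = 0.667.
A headcount ratio of at most 20% allows at most ⌊0.20 × 6⌋ = 1 poor households.
So at least 4 − 1 = 3 must be lifted.

3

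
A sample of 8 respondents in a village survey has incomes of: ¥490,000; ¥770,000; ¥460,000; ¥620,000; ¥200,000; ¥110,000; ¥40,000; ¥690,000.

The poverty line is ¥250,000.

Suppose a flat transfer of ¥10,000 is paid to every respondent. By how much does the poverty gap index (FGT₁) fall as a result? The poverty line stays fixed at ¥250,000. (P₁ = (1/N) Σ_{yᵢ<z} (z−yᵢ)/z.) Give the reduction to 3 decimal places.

0.015

Before: below the line — ¥40,000, ¥110,000, ¥200,000; poverty gap index (FGT₁) = 0.20000.
After the ¥10,000 transfer: below the line — ¥50,000, ¥120,000, ¥210,000; poverty gap index (FGT₁) = 0.18500.
Reduction = 0.20000 − 0.18500 = 0.015.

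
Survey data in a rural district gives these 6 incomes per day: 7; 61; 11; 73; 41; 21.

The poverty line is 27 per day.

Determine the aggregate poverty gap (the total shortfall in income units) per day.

Below the line: 7, 11, 21 (q = 3 of N = 6).
Individual gaps: 27−7 = 20; 27−11 = 16; 27−21 = 6.
Aggregate gap = 42.

42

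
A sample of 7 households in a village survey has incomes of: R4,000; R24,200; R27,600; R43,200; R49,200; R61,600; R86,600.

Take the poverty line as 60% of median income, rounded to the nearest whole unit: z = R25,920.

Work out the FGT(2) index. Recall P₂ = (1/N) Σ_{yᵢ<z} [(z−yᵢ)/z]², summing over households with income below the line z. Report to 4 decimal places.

0.1028

Incomes under z: R4,000, R24,200 (q = 2 of N = 7).
Shortfall ratios: (25920−4000)/25920 = 0.8457; (25920−24200)/25920 = 0.0664.
Squared: 0.7152; 0.0044.
Sum = 0.719576; P₂ = 0.719576 / 7 = 0.1028.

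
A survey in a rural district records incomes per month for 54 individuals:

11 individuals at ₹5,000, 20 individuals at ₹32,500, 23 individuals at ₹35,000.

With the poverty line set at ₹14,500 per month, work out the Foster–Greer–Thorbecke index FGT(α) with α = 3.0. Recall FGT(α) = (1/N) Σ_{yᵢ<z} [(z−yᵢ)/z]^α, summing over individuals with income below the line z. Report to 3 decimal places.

0.057

Below the line: 11×₹5,000 (q = 11 of N = 54).
Shortfall ratios: (14500−5000)/14500 = 0.6552 (×11).
Raised to α = 3.0: 0.28123 (×11).
Sum = 3.093567; FGT(3.0) = 3.093567 / 54 = 0.057.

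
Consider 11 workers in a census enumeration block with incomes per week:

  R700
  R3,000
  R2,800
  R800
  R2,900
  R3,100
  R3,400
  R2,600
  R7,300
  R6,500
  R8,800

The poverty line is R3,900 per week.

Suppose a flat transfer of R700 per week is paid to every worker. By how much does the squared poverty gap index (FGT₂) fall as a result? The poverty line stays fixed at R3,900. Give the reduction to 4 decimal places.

0.0764

Before: below the line — R700, R800, R2,600, R2,800, R2,900, R3,000, R3,100, R3,400; squared poverty gap index (FGT₂) = 0.152113.
After the R700 transfer: below the line — R1,400, R1,500, R3,300, R3,500, R3,600, R3,700, R3,800; squared poverty gap index (FGT₂) = 0.075728.
Reduction = 0.152113 − 0.075728 = 0.0764.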